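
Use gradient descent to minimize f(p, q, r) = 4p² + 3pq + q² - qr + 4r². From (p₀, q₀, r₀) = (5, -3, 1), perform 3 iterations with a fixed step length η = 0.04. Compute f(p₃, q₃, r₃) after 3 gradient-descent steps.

∇f = (8p + 3q, 3p + 2q - r, -q + 8r)
(p₁, q₁, r₁) = (5, -3, 1) − 0.04·(31, 8, 11) = (3.76, -3.32, 0.56)
(p₂, q₂, r₂) = (3.76, -3.32, 0.56) − 0.04·(20.12, 4.08, 7.8) = (2.9552, -3.4832, 0.248)
(p₃, q₃, r₃) = (2.9552, -3.4832, 0.248) − 0.04·(13.192, 1.6512, 5.4672) = (2.42752, -3.549248, 0.029312)
f(2.42752, -3.549248, 0.029312) = 10.428435582976

10.428435582976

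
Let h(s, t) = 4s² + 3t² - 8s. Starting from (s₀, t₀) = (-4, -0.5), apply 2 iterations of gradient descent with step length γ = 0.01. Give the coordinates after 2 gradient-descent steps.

(-3.232, -0.4418)

∇h = (8s - 8, 6t)
Step 1: at (-4, -0.5), ∇h = (-40, -3) → (-4, -0.5) − 0.01·(-40, -3) = (-3.6, -0.47)
Step 2: at (-3.6, -0.47), ∇h = (-36.8, -2.82) → (-3.6, -0.47) − 0.01·(-36.8, -2.82) = (-3.232, -0.4418)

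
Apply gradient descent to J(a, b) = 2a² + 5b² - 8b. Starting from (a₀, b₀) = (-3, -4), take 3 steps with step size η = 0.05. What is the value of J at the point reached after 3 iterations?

3.318592

∇J = (4a, 10b - 8)
Step 1: at (-3, -4), ∇J = (-12, -48) → (-3, -4) − 0.05·(-12, -48) = (-2.4, -1.6)
Step 2: at (-2.4, -1.6), ∇J = (-9.6, -24) → (-2.4, -1.6) − 0.05·(-9.6, -24) = (-1.92, -0.4)
Step 3: at (-1.92, -0.4), ∇J = (-7.68, -12) → (-1.92, -0.4) − 0.05·(-7.68, -12) = (-1.536, 0.2)
J(-1.536, 0.2) = 3.318592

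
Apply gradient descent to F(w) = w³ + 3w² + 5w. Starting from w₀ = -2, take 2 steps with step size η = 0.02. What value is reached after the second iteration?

F′(w) = 3w² + 6w + 5
Step 1: F′(-2) = 5; w₁ = -2 − 0.02·5 = -2.1
Step 2: F′(-2.1) = 5.63; w₂ = -2.1 − 0.02·5.63 = -2.2126

-2.2126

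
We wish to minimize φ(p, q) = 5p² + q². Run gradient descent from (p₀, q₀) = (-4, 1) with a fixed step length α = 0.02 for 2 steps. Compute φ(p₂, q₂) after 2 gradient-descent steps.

∇φ = (10p, 2q)
Step 1: at (-4, 1), ∇φ = (-40, 2) → (-4, 1) − 0.02·(-40, 2) = (-3.2, 0.96)
Step 2: at (-3.2, 0.96), ∇φ = (-32, 1.92) → (-3.2, 0.96) − 0.02·(-32, 1.92) = (-2.56, 0.9216)
φ(-2.56, 0.9216) = 33.61734656

33.61734656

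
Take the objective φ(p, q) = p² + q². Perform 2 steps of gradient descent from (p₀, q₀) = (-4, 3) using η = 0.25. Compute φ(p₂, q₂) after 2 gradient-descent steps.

∇φ = (2p, 2q)
(p₁, q₁) = (-4, 3) − 0.25·(-8, 6) = (-2, 1.5)
(p₂, q₂) = (-2, 1.5) − 0.25·(-4, 3) = (-1, 0.75)
φ(-1, 0.75) = 1.5625

1.5625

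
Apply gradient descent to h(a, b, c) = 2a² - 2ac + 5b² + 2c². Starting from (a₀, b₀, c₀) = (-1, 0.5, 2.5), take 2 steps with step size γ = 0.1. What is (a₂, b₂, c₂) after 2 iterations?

(0.2, 0, 0.76)

∇h = (4a - 2c, 10b, -2a + 4c)
Step 1: at (-1, 0.5, 2.5), ∇h = (-9, 5, 12) → (-1, 0.5, 2.5) − 0.1·(-9, 5, 12) = (-0.1, 0, 1.3)
Step 2: at (-0.1, 0, 1.3), ∇h = (-3, 0, 5.4) → (-0.1, 0, 1.3) − 0.1·(-3, 0, 5.4) = (0.2, 0, 0.76)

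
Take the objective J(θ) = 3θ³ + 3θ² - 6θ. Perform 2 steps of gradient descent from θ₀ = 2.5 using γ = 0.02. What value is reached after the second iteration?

0.9145555

J′(θ) = 9θ² + 6θ - 6
Step 1: J′(2.5) = 65.25; θ₁ = 2.5 − 0.02·65.25 = 1.195
Step 2: J′(1.195) = 14.022225; θ₂ = 1.195 − 0.02·14.022225 = 0.9145555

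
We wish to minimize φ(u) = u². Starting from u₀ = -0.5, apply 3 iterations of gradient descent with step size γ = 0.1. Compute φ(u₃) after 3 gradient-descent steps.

0.065536

φ′(u) = 2u
Step 1: φ′(-0.5) = -1; u₁ = -0.5 − 0.1·(-1) = -0.4
Step 2: φ′(-0.4) = -0.8; u₂ = -0.4 − 0.1·(-0.8) = -0.32
Step 3: φ′(-0.32) = -0.64; u₃ = -0.32 − 0.1·(-0.64) = -0.256
φ(-0.256) = 0.065536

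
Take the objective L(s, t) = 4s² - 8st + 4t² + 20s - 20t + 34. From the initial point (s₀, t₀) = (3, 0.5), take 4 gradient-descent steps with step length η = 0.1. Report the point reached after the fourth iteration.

(0.824, 2.676)

∇L = (8s - 8t + 20, -8s + 8t - 20)
(s₁, t₁) = (3, 0.5) − 0.1·(40, -40) = (-1, 4.5)
(s₂, t₂) = (-1, 4.5) − 0.1·(-24, 24) = (1.4, 2.1)
(s₃, t₃) = (1.4, 2.1) − 0.1·(14.4, -14.4) = (-0.04, 3.54)
(s₄, t₄) = (-0.04, 3.54) − 0.1·(-8.64, 8.64) = (0.824, 2.676)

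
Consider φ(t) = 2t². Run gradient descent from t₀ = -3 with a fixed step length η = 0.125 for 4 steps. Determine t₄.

φ′(t) = 4t
t₁ = -3 − 0.125·(-12) = -1.5
t₂ = -1.5 − 0.125·(-6) = -0.75
t₃ = -0.75 − 0.125·(-3) = -0.375
t₄ = -0.375 − 0.125·(-1.5) = -0.1875

-0.1875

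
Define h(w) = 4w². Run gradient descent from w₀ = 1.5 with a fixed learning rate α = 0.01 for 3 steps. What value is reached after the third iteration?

h′(w) = 8w
Step 1: h′(1.5) = 12; w₁ = 1.5 − 0.01·12 = 1.38
Step 2: h′(1.38) = 11.04; w₂ = 1.38 − 0.01·11.04 = 1.2696
Step 3: h′(1.2696) = 10.1568; w₃ = 1.2696 − 0.01·10.1568 = 1.168032

1.168032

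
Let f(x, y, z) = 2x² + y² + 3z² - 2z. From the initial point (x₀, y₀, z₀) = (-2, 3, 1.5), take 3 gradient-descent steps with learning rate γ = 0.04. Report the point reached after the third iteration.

(-1.185408, 2.336064, 0.845472)

∇f = (4x, 2y, 6z - 2)
(x₁, y₁, z₁) = (-2, 3, 1.5) − 0.04·(-8, 6, 7) = (-1.68, 2.76, 1.22)
(x₂, y₂, z₂) = (-1.68, 2.76, 1.22) − 0.04·(-6.72, 5.52, 5.32) = (-1.4112, 2.5392, 1.0072)
(x₃, y₃, z₃) = (-1.4112, 2.5392, 1.0072) − 0.04·(-5.6448, 5.0784, 4.0432) = (-1.185408, 2.336064, 0.845472)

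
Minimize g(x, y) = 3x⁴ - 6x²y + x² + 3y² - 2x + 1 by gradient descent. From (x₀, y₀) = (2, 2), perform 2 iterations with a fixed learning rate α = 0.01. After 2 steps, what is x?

1.4666

∇g = (12x³ - 12xy + 2x - 2, -6x² + 6y)
Step 1: at (2, 2), ∇g = (50, -12) → (2, 2) − 0.01·(50, -12) = (1.5, 2.12)
Step 2: at (1.5, 2.12), ∇g = (3.34, -0.78) → (1.5, 2.12) − 0.01·(3.34, -0.78) = (1.4666, 2.1278)
x = 1.4666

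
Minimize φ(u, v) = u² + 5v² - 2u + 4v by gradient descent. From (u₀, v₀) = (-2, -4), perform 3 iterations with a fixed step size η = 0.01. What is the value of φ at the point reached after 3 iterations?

40.609958227776

∇φ = (2u - 2, 10v + 4)
(u₁, v₁) = (-2, -4) − 0.01·(-6, -36) = (-1.94, -3.64)
(u₂, v₂) = (-1.94, -3.64) − 0.01·(-5.88, -32.4) = (-1.8812, -3.316)
(u₃, v₃) = (-1.8812, -3.316) − 0.01·(-5.7624, -29.16) = (-1.823576, -3.0244)
φ(-1.823576, -3.0244) = 40.609958227776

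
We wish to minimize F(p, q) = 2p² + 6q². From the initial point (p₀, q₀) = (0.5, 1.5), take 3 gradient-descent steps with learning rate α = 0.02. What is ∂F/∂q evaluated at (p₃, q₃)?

7.901568

∇F = (4p, 12q)
Step 1: at (0.5, 1.5), ∇F = (2, 18) → (0.5, 1.5) − 0.02·(2, 18) = (0.46, 1.14)
Step 2: at (0.46, 1.14), ∇F = (1.84, 13.68) → (0.46, 1.14) − 0.02·(1.84, 13.68) = (0.4232, 0.8664)
Step 3: at (0.4232, 0.8664), ∇F = (1.6928, 10.3968) → (0.4232, 0.8664) − 0.02·(1.6928, 10.3968) = (0.389344, 0.658464)
∂F/∂q at (0.389344, 0.658464) = 7.901568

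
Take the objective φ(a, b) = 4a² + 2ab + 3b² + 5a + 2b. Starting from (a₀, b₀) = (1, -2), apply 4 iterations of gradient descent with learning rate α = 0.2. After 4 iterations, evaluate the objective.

∇φ = (8a + 2b + 5, 2a + 6b + 2)
(a₁, b₁) = (1, -2) − 0.2·(9, -8) = (-0.8, -0.4)
(a₂, b₂) = (-0.8, -0.4) − 0.2·(-2.2, -2) = (-0.36, 0)
(a₃, b₃) = (-0.36, 0) − 0.2·(2.12, 1.28) = (-0.784, -0.256)
(a₄, b₄) = (-0.784, -0.256) − 0.2·(-1.784, -1.104) = (-0.4272, -0.0352)
φ(-0.4272, -0.0352) = -1.44260864

-1.44260864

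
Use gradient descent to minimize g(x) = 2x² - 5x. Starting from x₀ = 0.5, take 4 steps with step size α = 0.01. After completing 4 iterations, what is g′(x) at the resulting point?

g′(x) = 4x - 5
x₁ = 0.5 − 0.01·(-3) = 0.53
x₂ = 0.53 − 0.01·(-2.88) = 0.5588
x₃ = 0.5588 − 0.01·(-2.7648) = 0.586448
x₄ = 0.586448 − 0.01·(-2.654208) = 0.61299008
g′(x) at (0.61299008) = -2.54803968

-2.54803968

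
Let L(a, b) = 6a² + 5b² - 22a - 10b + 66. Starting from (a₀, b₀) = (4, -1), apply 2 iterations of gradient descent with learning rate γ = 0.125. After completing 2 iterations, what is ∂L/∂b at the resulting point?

∇L = (12a - 22, 10b - 10)
Step 1: at (4, -1), ∇L = (26, -20) → (4, -1) − 0.125·(26, -20) = (0.75, 1.5)
Step 2: at (0.75, 1.5), ∇L = (-13, 5) → (0.75, 1.5) − 0.125·(-13, 5) = (2.375, 0.875)
∂L/∂b at (2.375, 0.875) = -1.25

-1.25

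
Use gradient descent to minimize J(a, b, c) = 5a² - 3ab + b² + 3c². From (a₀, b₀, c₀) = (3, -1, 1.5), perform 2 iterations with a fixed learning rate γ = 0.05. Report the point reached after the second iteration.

∇J = (10a - 3b, -3a + 2b, 6c)
(a₁, b₁, c₁) = (3, -1, 1.5) − 0.05·(33, -11, 9) = (1.35, -0.45, 1.05)
(a₂, b₂, c₂) = (1.35, -0.45, 1.05) − 0.05·(14.85, -4.95, 6.3) = (0.6075, -0.2025, 0.735)

(0.6075, -0.2025, 0.735)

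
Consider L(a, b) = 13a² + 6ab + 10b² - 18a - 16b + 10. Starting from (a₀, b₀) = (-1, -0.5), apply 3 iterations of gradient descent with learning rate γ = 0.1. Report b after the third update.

∇L = (26a + 6b - 18, 6a + 20b - 16)
(a₁, b₁) = (-1, -0.5) − 0.1·(-47, -32) = (3.7, 2.7)
(a₂, b₂) = (3.7, 2.7) − 0.1·(94.4, 60.2) = (-5.74, -3.32)
(a₃, b₃) = (-5.74, -3.32) − 0.1·(-187.16, -116.84) = (12.976, 8.364)
b = 8.364

8.364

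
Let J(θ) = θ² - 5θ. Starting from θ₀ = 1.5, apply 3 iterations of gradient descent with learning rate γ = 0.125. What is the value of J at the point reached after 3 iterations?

J′(θ) = 2θ - 5
θ₁ = 1.5 − 0.125·(-2) = 1.75
θ₂ = 1.75 − 0.125·(-1.5) = 1.9375
θ₃ = 1.9375 − 0.125·(-1.125) = 2.078125
J(2.078125) = -6.072021484375

-6.072021484375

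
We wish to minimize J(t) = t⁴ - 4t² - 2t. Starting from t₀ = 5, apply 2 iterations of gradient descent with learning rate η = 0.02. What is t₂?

0.97370368

J′(t) = 4t³ - 8t - 2
t₁ = 5 − 0.02·458 = -4.16
t₂ = -4.16 − 0.02·(-256.685184) = 0.97370368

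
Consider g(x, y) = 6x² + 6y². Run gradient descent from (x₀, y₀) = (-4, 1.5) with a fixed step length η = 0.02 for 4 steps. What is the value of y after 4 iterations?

0.50043264

∇g = (12x, 12y)
(x₁, y₁) = (-4, 1.5) − 0.02·(-48, 18) = (-3.04, 1.14)
(x₂, y₂) = (-3.04, 1.14) − 0.02·(-36.48, 13.68) = (-2.3104, 0.8664)
(x₃, y₃) = (-2.3104, 0.8664) − 0.02·(-27.7248, 10.3968) = (-1.755904, 0.658464)
(x₄, y₄) = (-1.755904, 0.658464) − 0.02·(-21.070848, 7.901568) = (-1.33448704, 0.50043264)
y = 0.50043264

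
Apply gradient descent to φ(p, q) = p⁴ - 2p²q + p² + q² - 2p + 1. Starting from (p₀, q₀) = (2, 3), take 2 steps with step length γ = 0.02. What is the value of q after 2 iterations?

3.048

∇φ = (4p³ - 4pq + 2p - 2, -2p² + 2q)
Step 1: at (2, 3), ∇φ = (10, -2) → (2, 3) − 0.02·(10, -2) = (1.8, 3.04)
Step 2: at (1.8, 3.04), ∇φ = (3.04, -0.4) → (1.8, 3.04) − 0.02·(3.04, -0.4) = (1.7392, 3.048)
q = 3.048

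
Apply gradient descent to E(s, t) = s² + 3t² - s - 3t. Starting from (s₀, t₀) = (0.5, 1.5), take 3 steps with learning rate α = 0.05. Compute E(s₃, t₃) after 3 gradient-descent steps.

∇E = (2s - 1, 6t - 3)
(s₁, t₁) = (0.5, 1.5) − 0.05·(0, 6) = (0.5, 1.2)
(s₂, t₂) = (0.5, 1.2) − 0.05·(0, 4.2) = (0.5, 0.99)
(s₃, t₃) = (0.5, 0.99) − 0.05·(0, 2.94) = (0.5, 0.843)
E(0.5, 0.843) = -0.647053

-0.647053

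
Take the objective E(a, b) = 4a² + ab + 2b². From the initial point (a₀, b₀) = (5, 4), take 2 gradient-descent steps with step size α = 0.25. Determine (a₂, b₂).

∇E = (8a + b, a + 4b)
(a₁, b₁) = (5, 4) − 0.25·(44, 21) = (-6, -1.25)
(a₂, b₂) = (-6, -1.25) − 0.25·(-49.25, -11) = (6.3125, 1.5)

(6.3125, 1.5)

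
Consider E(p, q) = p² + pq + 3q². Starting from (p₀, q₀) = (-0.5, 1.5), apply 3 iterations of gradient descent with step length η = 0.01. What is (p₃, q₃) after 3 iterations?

∇E = (2p + q, p + 6q)
(p₁, q₁) = (-0.5, 1.5) − 0.01·(0.5, 8.5) = (-0.505, 1.415)
(p₂, q₂) = (-0.505, 1.415) − 0.01·(0.405, 7.985) = (-0.50905, 1.33515)
(p₃, q₃) = (-0.50905, 1.33515) − 0.01·(0.31705, 7.50185) = (-0.5122205, 1.2601315)

(-0.5122205, 1.2601315)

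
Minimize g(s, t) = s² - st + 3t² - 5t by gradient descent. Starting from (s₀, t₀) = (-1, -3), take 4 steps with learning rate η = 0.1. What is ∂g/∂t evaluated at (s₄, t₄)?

-0.8542

∇g = (2s - t, -s + 6t - 5)
Step 1: at (-1, -3), ∇g = (1, -22) → (-1, -3) − 0.1·(1, -22) = (-1.1, -0.8)
Step 2: at (-1.1, -0.8), ∇g = (-1.4, -8.7) → (-1.1, -0.8) − 0.1·(-1.4, -8.7) = (-0.96, 0.07)
Step 3: at (-0.96, 0.07), ∇g = (-1.99, -3.62) → (-0.96, 0.07) − 0.1·(-1.99, -3.62) = (-0.761, 0.432)
Step 4: at (-0.761, 0.432), ∇g = (-1.954, -1.647) → (-0.761, 0.432) − 0.1·(-1.954, -1.647) = (-0.5656, 0.5967)
∂g/∂t at (-0.5656, 0.5967) = -0.8542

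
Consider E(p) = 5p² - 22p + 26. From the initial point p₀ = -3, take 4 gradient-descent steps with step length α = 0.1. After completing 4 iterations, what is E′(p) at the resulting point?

E′(p) = 10p - 22
p₁ = -3 − 0.1·(-52) = 2.2
p₂ = 2.2 − 0.1·0 = 2.2
p₃ = 2.2 − 0.1·0 = 2.2
p₄ = 2.2 − 0.1·0 = 2.2
E′(p) at (2.2) = 0

0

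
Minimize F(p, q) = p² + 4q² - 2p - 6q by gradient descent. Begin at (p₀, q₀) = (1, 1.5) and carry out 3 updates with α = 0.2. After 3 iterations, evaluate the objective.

-3.145024

∇F = (2p - 2, 8q - 6)
(p₁, q₁) = (1, 1.5) − 0.2·(0, 6) = (1, 0.3)
(p₂, q₂) = (1, 0.3) − 0.2·(0, -3.6) = (1, 1.02)
(p₃, q₃) = (1, 1.02) − 0.2·(0, 2.16) = (1, 0.588)
F(1, 0.588) = -3.145024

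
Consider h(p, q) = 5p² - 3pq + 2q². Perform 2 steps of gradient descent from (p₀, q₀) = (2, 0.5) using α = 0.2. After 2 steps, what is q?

∇h = (10p - 3q, -3p + 4q)
(p₁, q₁) = (2, 0.5) − 0.2·(18.5, -4) = (-1.7, 1.3)
(p₂, q₂) = (-1.7, 1.3) − 0.2·(-20.9, 10.3) = (2.48, -0.76)
q = -0.76

-0.76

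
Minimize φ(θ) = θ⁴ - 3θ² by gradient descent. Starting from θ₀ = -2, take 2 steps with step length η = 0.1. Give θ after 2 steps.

0

φ′(θ) = 4θ³ - 6θ
Step 1: φ′(-2) = -20; θ₁ = -2 − 0.1·(-20) = 0
Step 2: φ′(0) = 0; θ₂ = 0 − 0.1·0 = 0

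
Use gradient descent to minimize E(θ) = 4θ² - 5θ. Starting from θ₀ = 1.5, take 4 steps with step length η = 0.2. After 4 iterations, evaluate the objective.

E′(θ) = 8θ - 5
θ₁ = 1.5 − 0.2·7 = 0.1
θ₂ = 0.1 − 0.2·(-4.2) = 0.94
θ₃ = 0.94 − 0.2·2.52 = 0.436
θ₄ = 0.436 − 0.2·(-1.512) = 0.7384
E(0.7384) = -1.51106176

-1.51106176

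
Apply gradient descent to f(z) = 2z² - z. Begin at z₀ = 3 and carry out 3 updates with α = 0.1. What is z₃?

0.844

f′(z) = 4z - 1
Step 1: f′(3) = 11; z₁ = 3 − 0.1·11 = 1.9
Step 2: f′(1.9) = 6.6; z₂ = 1.9 − 0.1·6.6 = 1.24
Step 3: f′(1.24) = 3.96; z₃ = 1.24 − 0.1·3.96 = 0.844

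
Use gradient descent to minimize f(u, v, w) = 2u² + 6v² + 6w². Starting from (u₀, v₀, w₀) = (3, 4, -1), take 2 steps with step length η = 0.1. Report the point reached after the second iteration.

∇f = (4u, 12v, 12w)
(u₁, v₁, w₁) = (3, 4, -1) − 0.1·(12, 48, -12) = (1.8, -0.8, 0.2)
(u₂, v₂, w₂) = (1.8, -0.8, 0.2) − 0.1·(7.2, -9.6, 2.4) = (1.08, 0.16, -0.04)

(1.08, 0.16, -0.04)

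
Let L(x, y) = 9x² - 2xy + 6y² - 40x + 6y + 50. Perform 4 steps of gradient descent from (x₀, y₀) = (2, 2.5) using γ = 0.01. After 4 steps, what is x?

2.24290552

∇L = (18x - 2y - 40, -2x + 12y + 6)
Step 1: at (2, 2.5), ∇L = (-9, 32) → (2, 2.5) − 0.01·(-9, 32) = (2.09, 2.18)
Step 2: at (2.09, 2.18), ∇L = (-6.74, 27.98) → (2.09, 2.18) − 0.01·(-6.74, 27.98) = (2.1574, 1.9002)
Step 3: at (2.1574, 1.9002), ∇L = (-4.9672, 24.4876) → (2.1574, 1.9002) − 0.01·(-4.9672, 24.4876) = (2.207072, 1.655324)
Step 4: at (2.207072, 1.655324), ∇L = (-3.583352, 21.449744) → (2.207072, 1.655324) − 0.01·(-3.583352, 21.449744) = (2.24290552, 1.44082656)
x = 2.24290552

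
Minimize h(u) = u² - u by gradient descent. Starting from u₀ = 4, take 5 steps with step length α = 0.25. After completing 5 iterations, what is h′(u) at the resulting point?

0.21875

h′(u) = 2u - 1
Step 1: h′(4) = 7; u₁ = 4 − 0.25·7 = 2.25
Step 2: h′(2.25) = 3.5; u₂ = 2.25 − 0.25·3.5 = 1.375
Step 3: h′(1.375) = 1.75; u₃ = 1.375 − 0.25·1.75 = 0.9375
Step 4: h′(0.9375) = 0.875; u₄ = 0.9375 − 0.25·0.875 = 0.71875
Step 5: h′(0.71875) = 0.4375; u₅ = 0.71875 − 0.25·0.4375 = 0.609375
h′(u) at (0.609375) = 0.21875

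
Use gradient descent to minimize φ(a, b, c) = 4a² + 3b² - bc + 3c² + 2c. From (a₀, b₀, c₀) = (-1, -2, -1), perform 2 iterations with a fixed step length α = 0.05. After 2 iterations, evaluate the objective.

3.36556875

∇φ = (8a, 6b - c, -b + 6c + 2)
Step 1: at (-1, -2, -1), ∇φ = (-8, -11, -2) → (-1, -2, -1) − 0.05·(-8, -11, -2) = (-0.6, -1.45, -0.9)
Step 2: at (-0.6, -1.45, -0.9), ∇φ = (-4.8, -7.8, -1.95) → (-0.6, -1.45, -0.9) − 0.05·(-4.8, -7.8, -1.95) = (-0.36, -1.06, -0.8025)
φ(-0.36, -1.06, -0.8025) = 3.36556875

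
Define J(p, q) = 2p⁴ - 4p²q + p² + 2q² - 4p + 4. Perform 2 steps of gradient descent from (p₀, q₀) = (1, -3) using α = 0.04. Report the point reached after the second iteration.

∇J = (8p³ - 8pq + 2p - 4, -4p² + 4q)
Step 1: at (1, -3), ∇J = (30, -16) → (1, -3) − 0.04·(30, -16) = (-0.2, -2.36)
Step 2: at (-0.2, -2.36), ∇J = (-8.24, -9.6) → (-0.2, -2.36) − 0.04·(-8.24, -9.6) = (0.1296, -1.976)

(0.1296, -1.976)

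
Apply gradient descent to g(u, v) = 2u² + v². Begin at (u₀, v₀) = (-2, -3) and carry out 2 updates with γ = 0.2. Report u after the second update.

∇g = (4u, 2v)
Step 1: at (-2, -3), ∇g = (-8, -6) → (-2, -3) − 0.2·(-8, -6) = (-0.4, -1.8)
Step 2: at (-0.4, -1.8), ∇g = (-1.6, -3.6) → (-0.4, -1.8) − 0.2·(-1.6, -3.6) = (-0.08, -1.08)
u = -0.08

-0.08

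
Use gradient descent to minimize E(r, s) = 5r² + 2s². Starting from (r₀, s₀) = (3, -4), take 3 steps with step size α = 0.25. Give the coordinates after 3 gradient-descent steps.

(-10.125, 0)

∇E = (10r, 4s)
(r₁, s₁) = (3, -4) − 0.25·(30, -16) = (-4.5, 0)
(r₂, s₂) = (-4.5, 0) − 0.25·(-45, 0) = (6.75, 0)
(r₃, s₃) = (6.75, 0) − 0.25·(67.5, 0) = (-10.125, 0)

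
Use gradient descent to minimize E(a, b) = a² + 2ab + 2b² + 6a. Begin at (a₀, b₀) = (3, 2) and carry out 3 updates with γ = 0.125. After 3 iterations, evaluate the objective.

-3.931396484375

∇E = (2a + 2b + 6, 2a + 4b)
(a₁, b₁) = (3, 2) − 0.125·(16, 14) = (1, 0.25)
(a₂, b₂) = (1, 0.25) − 0.125·(8.5, 3) = (-0.0625, -0.125)
(a₃, b₃) = (-0.0625, -0.125) − 0.125·(5.625, -0.625) = (-0.765625, -0.046875)
E(-0.765625, -0.046875) = -3.931396484375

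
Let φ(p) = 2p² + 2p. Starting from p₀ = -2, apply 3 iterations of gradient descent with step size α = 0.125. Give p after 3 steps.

-0.6875

φ′(p) = 4p + 2
p₁ = -2 − 0.125·(-6) = -1.25
p₂ = -1.25 − 0.125·(-3) = -0.875
p₃ = -0.875 − 0.125·(-1.5) = -0.6875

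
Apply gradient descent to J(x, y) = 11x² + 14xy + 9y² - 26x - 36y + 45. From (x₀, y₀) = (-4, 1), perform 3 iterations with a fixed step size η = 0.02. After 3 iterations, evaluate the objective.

∇J = (22x + 14y - 26, 14x + 18y - 36)
Step 1: at (-4, 1), ∇J = (-100, -74) → (-4, 1) − 0.02·(-100, -74) = (-2, 2.48)
Step 2: at (-2, 2.48), ∇J = (-35.28, -19.36) → (-2, 2.48) − 0.02·(-35.28, -19.36) = (-1.2944, 2.8672)
Step 3: at (-1.2944, 2.8672), ∇J = (-14.336, -2.512) → (-1.2944, 2.8672) − 0.02·(-14.336, -2.512) = (-1.00768, 2.91744)
J(-1.00768, 2.91744) = 12.78671104

12.78671104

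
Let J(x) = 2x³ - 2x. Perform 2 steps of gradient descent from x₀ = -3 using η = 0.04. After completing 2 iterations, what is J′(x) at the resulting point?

J′(x) = 6x² - 2
Step 1: J′(-3) = 52; x₁ = -3 − 0.04·52 = -5.08
Step 2: J′(-5.08) = 152.8384; x₂ = -5.08 − 0.04·152.8384 = -11.193536
J′(x) at (-11.193536) = 749.771489099776

749.771489099776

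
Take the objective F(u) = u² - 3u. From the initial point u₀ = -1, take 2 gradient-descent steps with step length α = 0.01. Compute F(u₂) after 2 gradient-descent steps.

3.514801

F′(u) = 2u - 3
u₁ = -1 − 0.01·(-5) = -0.95
u₂ = -0.95 − 0.01·(-4.9) = -0.901
F(-0.901) = 3.514801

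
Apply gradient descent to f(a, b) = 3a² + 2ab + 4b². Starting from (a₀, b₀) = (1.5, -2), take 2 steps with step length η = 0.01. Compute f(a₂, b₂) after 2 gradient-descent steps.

13.2252424

∇f = (6a + 2b, 2a + 8b)
Step 1: at (1.5, -2), ∇f = (5, -13) → (1.5, -2) − 0.01·(5, -13) = (1.45, -1.87)
Step 2: at (1.45, -1.87), ∇f = (4.96, -12.06) → (1.45, -1.87) − 0.01·(4.96, -12.06) = (1.4004, -1.7494)
f(1.4004, -1.7494) = 13.2252424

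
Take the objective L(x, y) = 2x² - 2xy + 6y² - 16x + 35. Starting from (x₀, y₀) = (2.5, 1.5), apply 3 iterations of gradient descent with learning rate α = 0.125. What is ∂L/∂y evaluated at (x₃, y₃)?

-2.734375

∇L = (4x - 2y - 16, -2x + 12y)
Step 1: at (2.5, 1.5), ∇L = (-9, 13) → (2.5, 1.5) − 0.125·(-9, 13) = (3.625, -0.125)
Step 2: at (3.625, -0.125), ∇L = (-1.25, -8.75) → (3.625, -0.125) − 0.125·(-1.25, -8.75) = (3.78125, 0.96875)
Step 3: at (3.78125, 0.96875), ∇L = (-2.8125, 4.0625) → (3.78125, 0.96875) − 0.125·(-2.8125, 4.0625) = (4.1328125, 0.4609375)
∂L/∂y at (4.1328125, 0.4609375) = -2.734375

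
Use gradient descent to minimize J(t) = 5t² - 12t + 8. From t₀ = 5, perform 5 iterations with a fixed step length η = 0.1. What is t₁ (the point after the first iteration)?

1.2

J′(t) = 10t - 12
t₁ = 5 − 0.1·38 = 1.2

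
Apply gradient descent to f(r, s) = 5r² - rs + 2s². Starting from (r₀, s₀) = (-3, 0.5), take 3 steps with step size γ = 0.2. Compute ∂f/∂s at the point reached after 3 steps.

-5.448

∇f = (10r - s, -r + 4s)
(r₁, s₁) = (-3, 0.5) − 0.2·(-30.5, 5) = (3.1, -0.5)
(r₂, s₂) = (3.1, -0.5) − 0.2·(31.5, -5.1) = (-3.2, 0.52)
(r₃, s₃) = (-3.2, 0.52) − 0.2·(-32.52, 5.28) = (3.304, -0.536)
∂f/∂s at (3.304, -0.536) = -5.448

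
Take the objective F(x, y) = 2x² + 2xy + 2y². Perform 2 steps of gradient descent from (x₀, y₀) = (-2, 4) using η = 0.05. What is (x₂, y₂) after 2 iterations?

(-1.94, 2.92)

∇F = (4x + 2y, 2x + 4y)
(x₁, y₁) = (-2, 4) − 0.05·(0, 12) = (-2, 3.4)
(x₂, y₂) = (-2, 3.4) − 0.05·(-1.2, 9.6) = (-1.94, 2.92)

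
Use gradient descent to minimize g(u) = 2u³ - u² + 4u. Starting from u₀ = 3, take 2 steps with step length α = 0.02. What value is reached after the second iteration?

1.497408

g′(u) = 6u² - 2u + 4
Step 1: g′(3) = 52; u₁ = 3 − 0.02·52 = 1.96
Step 2: g′(1.96) = 23.1296; u₂ = 1.96 − 0.02·23.1296 = 1.497408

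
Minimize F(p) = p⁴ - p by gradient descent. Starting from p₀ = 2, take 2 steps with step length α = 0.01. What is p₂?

F′(p) = 4p³ - 1
p₁ = 2 − 0.01·31 = 1.69
p₂ = 1.69 − 0.01·18.307236 = 1.50692764

1.50692764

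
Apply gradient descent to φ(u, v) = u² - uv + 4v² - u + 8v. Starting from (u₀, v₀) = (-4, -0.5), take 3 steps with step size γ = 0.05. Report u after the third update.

∇φ = (2u - v - 1, -u + 8v + 8)
Step 1: at (-4, -0.5), ∇φ = (-8.5, 8) → (-4, -0.5) − 0.05·(-8.5, 8) = (-3.575, -0.9)
Step 2: at (-3.575, -0.9), ∇φ = (-7.25, 4.375) → (-3.575, -0.9) − 0.05·(-7.25, 4.375) = (-3.2125, -1.11875)
Step 3: at (-3.2125, -1.11875), ∇φ = (-6.30625, 2.2625) → (-3.2125, -1.11875) − 0.05·(-6.30625, 2.2625) = (-2.8971875, -1.231875)
u = -2.8971875

-2.8971875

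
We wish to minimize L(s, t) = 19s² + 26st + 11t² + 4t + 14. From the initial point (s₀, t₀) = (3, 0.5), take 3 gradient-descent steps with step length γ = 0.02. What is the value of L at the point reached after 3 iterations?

∇L = (38s + 26t, 26s + 22t + 4)
(s₁, t₁) = (3, 0.5) − 0.02·(127, 93) = (0.46, -1.36)
(s₂, t₂) = (0.46, -1.36) − 0.02·(-17.88, -13.96) = (0.8176, -1.0808)
(s₃, t₃) = (0.8176, -1.0808) − 0.02·(2.968, 1.48) = (0.75824, -1.1104)
L(0.75824, -1.1104) = 12.1542077184

12.1542077184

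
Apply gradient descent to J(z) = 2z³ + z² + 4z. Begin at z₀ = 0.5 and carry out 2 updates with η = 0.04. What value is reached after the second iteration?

J′(z) = 6z² + 2z + 4
z₁ = 0.5 − 0.04·6.5 = 0.24
z₂ = 0.24 − 0.04·4.8256 = 0.046976

0.046976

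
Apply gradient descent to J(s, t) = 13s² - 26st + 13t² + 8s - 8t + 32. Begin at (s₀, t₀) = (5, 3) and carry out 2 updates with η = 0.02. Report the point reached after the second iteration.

(3.848, 4.152)

∇J = (26s - 26t + 8, -26s + 26t - 8)
Step 1: at (5, 3), ∇J = (60, -60) → (5, 3) − 0.02·(60, -60) = (3.8, 4.2)
Step 2: at (3.8, 4.2), ∇J = (-2.4, 2.4) → (3.8, 4.2) − 0.02·(-2.4, 2.4) = (3.848, 4.152)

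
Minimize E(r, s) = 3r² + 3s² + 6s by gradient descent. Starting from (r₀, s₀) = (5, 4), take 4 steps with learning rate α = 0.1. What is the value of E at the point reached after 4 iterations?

-2.901696

∇E = (6r, 6s + 6)
(r₁, s₁) = (5, 4) − 0.1·(30, 30) = (2, 1)
(r₂, s₂) = (2, 1) − 0.1·(12, 12) = (0.8, -0.2)
(r₃, s₃) = (0.8, -0.2) − 0.1·(4.8, 4.8) = (0.32, -0.68)
(r₄, s₄) = (0.32, -0.68) − 0.1·(1.92, 1.92) = (0.128, -0.872)
E(0.128, -0.872) = -2.901696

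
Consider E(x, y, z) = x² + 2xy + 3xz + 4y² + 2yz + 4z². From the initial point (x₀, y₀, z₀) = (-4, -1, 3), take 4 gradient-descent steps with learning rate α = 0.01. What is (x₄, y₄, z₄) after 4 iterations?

(-3.95544738, -0.6357569, 2.63279905)

∇E = (2x + 2y + 3z, 2x + 8y + 2z, 3x + 2y + 8z)
(x₁, y₁, z₁) = (-4, -1, 3) − 0.01·(-1, -10, 10) = (-3.99, -0.9, 2.9)
(x₂, y₂, z₂) = (-3.99, -0.9, 2.9) − 0.01·(-1.08, -9.38, 9.43) = (-3.9792, -0.8062, 2.8057)
(x₃, y₃, z₃) = (-3.9792, -0.8062, 2.8057) − 0.01·(-1.1537, -8.7966, 8.8956) = (-3.967663, -0.718234, 2.716744)
(x₄, y₄, z₄) = (-3.967663, -0.718234, 2.716744) − 0.01·(-1.221562, -8.24771, 8.394495) = (-3.95544738, -0.6357569, 2.63279905)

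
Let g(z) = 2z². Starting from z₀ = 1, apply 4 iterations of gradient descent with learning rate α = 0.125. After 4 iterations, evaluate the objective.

g′(z) = 4z
z₁ = 1 − 0.125·4 = 0.5
z₂ = 0.5 − 0.125·2 = 0.25
z₃ = 0.25 − 0.125·1 = 0.125
z₄ = 0.125 − 0.125·0.5 = 0.0625
g(0.0625) = 0.0078125

0.0078125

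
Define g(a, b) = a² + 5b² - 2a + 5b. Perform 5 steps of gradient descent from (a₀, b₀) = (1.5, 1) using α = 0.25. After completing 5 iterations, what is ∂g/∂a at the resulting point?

∇g = (2a - 2, 10b + 5)
(a₁, b₁) = (1.5, 1) − 0.25·(1, 15) = (1.25, -2.75)
(a₂, b₂) = (1.25, -2.75) − 0.25·(0.5, -22.5) = (1.125, 2.875)
(a₃, b₃) = (1.125, 2.875) − 0.25·(0.25, 33.75) = (1.0625, -5.5625)
(a₄, b₄) = (1.0625, -5.5625) − 0.25·(0.125, -50.625) = (1.03125, 7.09375)
(a₅, b₅) = (1.03125, 7.09375) − 0.25·(0.0625, 75.9375) = (1.015625, -11.890625)
∂g/∂a at (1.015625, -11.890625) = 0.03125

0.03125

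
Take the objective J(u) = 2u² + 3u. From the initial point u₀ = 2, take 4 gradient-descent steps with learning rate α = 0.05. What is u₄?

J′(u) = 4u + 3
u₁ = 2 − 0.05·11 = 1.45
u₂ = 1.45 − 0.05·8.8 = 1.01
u₃ = 1.01 − 0.05·7.04 = 0.658
u₄ = 0.658 − 0.05·5.632 = 0.3764

0.3764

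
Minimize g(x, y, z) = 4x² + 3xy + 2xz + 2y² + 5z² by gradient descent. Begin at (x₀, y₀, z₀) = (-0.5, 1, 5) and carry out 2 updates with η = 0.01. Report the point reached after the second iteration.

(-0.66225, 0.9537, 4.0708)

∇g = (8x + 3y + 2z, 3x + 4y, 2x + 10z)
Step 1: at (-0.5, 1, 5), ∇g = (9, 2.5, 49) → (-0.5, 1, 5) − 0.01·(9, 2.5, 49) = (-0.59, 0.975, 4.51)
Step 2: at (-0.59, 0.975, 4.51), ∇g = (7.225, 2.13, 43.92) → (-0.59, 0.975, 4.51) − 0.01·(7.225, 2.13, 43.92) = (-0.66225, 0.9537, 4.0708)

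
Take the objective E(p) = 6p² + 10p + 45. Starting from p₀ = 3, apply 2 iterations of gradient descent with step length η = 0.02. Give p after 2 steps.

E′(p) = 12p + 10
p₁ = 3 − 0.02·46 = 2.08
p₂ = 2.08 − 0.02·34.96 = 1.3808

1.3808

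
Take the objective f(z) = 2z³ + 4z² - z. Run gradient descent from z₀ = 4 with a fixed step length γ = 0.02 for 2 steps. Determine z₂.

f′(z) = 6z² + 8z - 1
z₁ = 4 − 0.02·127 = 1.46
z₂ = 1.46 − 0.02·23.4696 = 0.990608

0.990608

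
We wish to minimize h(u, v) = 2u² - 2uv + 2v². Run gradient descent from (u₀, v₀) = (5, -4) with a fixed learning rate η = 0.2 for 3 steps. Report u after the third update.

∇h = (4u - 2v, -2u + 4v)
Step 1: at (5, -4), ∇h = (28, -26) → (5, -4) − 0.2·(28, -26) = (-0.6, 1.2)
Step 2: at (-0.6, 1.2), ∇h = (-4.8, 6) → (-0.6, 1.2) − 0.2·(-4.8, 6) = (0.36, 0)
Step 3: at (0.36, 0), ∇h = (1.44, -0.72) → (0.36, 0) − 0.2·(1.44, -0.72) = (0.072, 0.144)
u = 0.072

0.072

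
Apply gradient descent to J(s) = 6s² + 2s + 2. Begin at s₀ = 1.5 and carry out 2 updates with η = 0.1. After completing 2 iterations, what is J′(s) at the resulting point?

J′(s) = 12s + 2
Step 1: J′(1.5) = 20; s₁ = 1.5 − 0.1·20 = -0.5
Step 2: J′(-0.5) = -4; s₂ = -0.5 − 0.1·(-4) = -0.1
J′(s) at (-0.1) = 0.8

0.8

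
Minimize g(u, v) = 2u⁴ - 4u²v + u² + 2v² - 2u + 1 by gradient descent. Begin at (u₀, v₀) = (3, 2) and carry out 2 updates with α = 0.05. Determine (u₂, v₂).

(57.6904, 8.992)

∇g = (8u³ - 8uv + 2u - 2, -4u² + 4v)
Step 1: at (3, 2), ∇g = (172, -28) → (3, 2) − 0.05·(172, -28) = (-5.6, 3.4)
Step 2: at (-5.6, 3.4), ∇g = (-1265.808, -111.84) → (-5.6, 3.4) − 0.05·(-1265.808, -111.84) = (57.6904, 8.992)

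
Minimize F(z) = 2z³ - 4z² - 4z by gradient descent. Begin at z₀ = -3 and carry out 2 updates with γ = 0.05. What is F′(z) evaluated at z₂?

F′(z) = 6z² - 8z - 4
Step 1: F′(-3) = 74; z₁ = -3 − 0.05·74 = -6.7
Step 2: F′(-6.7) = 318.94; z₂ = -6.7 − 0.05·318.94 = -22.647
F′(z) at (-22.647) = 3254.495654

3254.495654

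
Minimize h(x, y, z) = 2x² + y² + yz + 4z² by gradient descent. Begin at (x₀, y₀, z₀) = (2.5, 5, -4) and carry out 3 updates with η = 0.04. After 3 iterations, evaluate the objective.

26.2352712192

∇h = (4x, 2y + z, y + 8z)
Step 1: at (2.5, 5, -4), ∇h = (10, 6, -27) → (2.5, 5, -4) − 0.04·(10, 6, -27) = (2.1, 4.76, -2.92)
Step 2: at (2.1, 4.76, -2.92), ∇h = (8.4, 6.6, -18.6) → (2.1, 4.76, -2.92) − 0.04·(8.4, 6.6, -18.6) = (1.764, 4.496, -2.176)
Step 3: at (1.764, 4.496, -2.176), ∇h = (7.056, 6.816, -12.912) → (1.764, 4.496, -2.176) − 0.04·(7.056, 6.816, -12.912) = (1.48176, 4.22336, -1.65952)
h(1.48176, 4.22336, -1.65952) = 26.2352712192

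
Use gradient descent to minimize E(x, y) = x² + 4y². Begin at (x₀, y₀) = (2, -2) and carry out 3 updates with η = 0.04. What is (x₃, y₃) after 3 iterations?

(1.557376, -0.628864)

∇E = (2x, 8y)
Step 1: at (2, -2), ∇E = (4, -16) → (2, -2) − 0.04·(4, -16) = (1.84, -1.36)
Step 2: at (1.84, -1.36), ∇E = (3.68, -10.88) → (1.84, -1.36) − 0.04·(3.68, -10.88) = (1.6928, -0.9248)
Step 3: at (1.6928, -0.9248), ∇E = (3.3856, -7.3984) → (1.6928, -0.9248) − 0.04·(3.3856, -7.3984) = (1.557376, -0.628864)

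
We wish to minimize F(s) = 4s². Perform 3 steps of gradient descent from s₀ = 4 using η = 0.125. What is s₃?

0

F′(s) = 8s
Step 1: F′(4) = 32; s₁ = 4 − 0.125·32 = 0
Step 2: F′(0) = 0; s₂ = 0 − 0.125·0 = 0
Step 3: F′(0) = 0; s₃ = 0 − 0.125·0 = 0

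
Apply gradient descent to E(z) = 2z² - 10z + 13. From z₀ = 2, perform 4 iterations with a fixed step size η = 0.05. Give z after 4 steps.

2.2952

E′(z) = 4z - 10
Step 1: E′(2) = -2; z₁ = 2 − 0.05·(-2) = 2.1
Step 2: E′(2.1) = -1.6; z₂ = 2.1 − 0.05·(-1.6) = 2.18
Step 3: E′(2.18) = -1.28; z₃ = 2.18 − 0.05·(-1.28) = 2.244
Step 4: E′(2.244) = -1.024; z₄ = 2.244 − 0.05·(-1.024) = 2.2952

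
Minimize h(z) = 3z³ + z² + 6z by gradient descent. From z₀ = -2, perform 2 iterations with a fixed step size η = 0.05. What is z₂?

h′(z) = 9z² + 2z + 6
z₁ = -2 − 0.05·38 = -3.9
z₂ = -3.9 − 0.05·135.09 = -10.6545

-10.6545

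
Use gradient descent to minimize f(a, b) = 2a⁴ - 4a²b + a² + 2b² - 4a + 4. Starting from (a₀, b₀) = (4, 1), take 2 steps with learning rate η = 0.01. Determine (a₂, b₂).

∇f = (8a³ - 8ab + 2a - 4, -4a² + 4b)
Step 1: at (4, 1), ∇f = (484, -60) → (4, 1) − 0.01·(484, -60) = (-0.84, 1.6)
Step 2: at (-0.84, 1.6), ∇f = (0.330368, 3.5776) → (-0.84, 1.6) − 0.01·(0.330368, 3.5776) = (-0.84330368, 1.564224)

(-0.84330368, 1.564224)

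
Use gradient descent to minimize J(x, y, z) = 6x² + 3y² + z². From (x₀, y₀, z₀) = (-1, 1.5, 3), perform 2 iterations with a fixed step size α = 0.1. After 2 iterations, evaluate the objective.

3.8688

∇J = (12x, 6y, 2z)
Step 1: at (-1, 1.5, 3), ∇J = (-12, 9, 6) → (-1, 1.5, 3) − 0.1·(-12, 9, 6) = (0.2, 0.6, 2.4)
Step 2: at (0.2, 0.6, 2.4), ∇J = (2.4, 3.6, 4.8) → (0.2, 0.6, 2.4) − 0.1·(2.4, 3.6, 4.8) = (-0.04, 0.24, 1.92)
J(-0.04, 0.24, 1.92) = 3.8688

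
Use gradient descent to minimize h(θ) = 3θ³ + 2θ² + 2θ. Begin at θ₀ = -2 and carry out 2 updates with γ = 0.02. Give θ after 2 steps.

h′(θ) = 9θ² + 4θ + 2
θ₁ = -2 − 0.02·30 = -2.6
θ₂ = -2.6 − 0.02·52.44 = -3.6488

-3.6488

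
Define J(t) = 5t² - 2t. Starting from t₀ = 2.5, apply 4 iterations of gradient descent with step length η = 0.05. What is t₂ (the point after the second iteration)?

J′(t) = 10t - 2
t₁ = 2.5 − 0.05·23 = 1.35
t₂ = 1.35 − 0.05·11.5 = 0.775

0.775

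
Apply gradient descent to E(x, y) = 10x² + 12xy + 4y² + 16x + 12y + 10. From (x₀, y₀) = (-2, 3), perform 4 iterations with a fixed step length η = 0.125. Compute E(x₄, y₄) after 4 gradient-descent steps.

∇E = (20x + 12y + 16, 12x + 8y + 12)
Step 1: at (-2, 3), ∇E = (12, 12) → (-2, 3) − 0.125·(12, 12) = (-3.5, 1.5)
Step 2: at (-3.5, 1.5), ∇E = (-36, -18) → (-3.5, 1.5) − 0.125·(-36, -18) = (1, 3.75)
Step 3: at (1, 3.75), ∇E = (81, 54) → (1, 3.75) − 0.125·(81, 54) = (-9.125, -3)
Step 4: at (-9.125, -3), ∇E = (-202.5, -121.5) → (-9.125, -3) − 0.125·(-202.5, -121.5) = (16.1875, 12.1875)
E(16.1875, 12.1875) = 5997.1640625

5997.1640625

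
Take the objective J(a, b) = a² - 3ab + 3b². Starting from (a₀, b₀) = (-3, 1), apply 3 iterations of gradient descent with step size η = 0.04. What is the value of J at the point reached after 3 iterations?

∇J = (2a - 3b, -3a + 6b)
Step 1: at (-3, 1), ∇J = (-9, 15) → (-3, 1) − 0.04·(-9, 15) = (-2.64, 0.4)
Step 2: at (-2.64, 0.4), ∇J = (-6.48, 10.32) → (-2.64, 0.4) − 0.04·(-6.48, 10.32) = (-2.3808, -0.0128)
Step 3: at (-2.3808, -0.0128), ∇J = (-4.7232, 7.0656) → (-2.3808, -0.0128) − 0.04·(-4.7232, 7.0656) = (-2.191872, -0.295424)
J(-2.191872, -0.295424) = 3.123534102528

3.123534102528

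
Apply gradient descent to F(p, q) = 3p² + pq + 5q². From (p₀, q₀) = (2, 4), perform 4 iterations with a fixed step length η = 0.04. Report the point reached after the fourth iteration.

∇F = (6p + q, p + 10q)
Step 1: at (2, 4), ∇F = (16, 42) → (2, 4) − 0.04·(16, 42) = (1.36, 2.32)
Step 2: at (1.36, 2.32), ∇F = (10.48, 24.56) → (1.36, 2.32) − 0.04·(10.48, 24.56) = (0.9408, 1.3376)
Step 3: at (0.9408, 1.3376), ∇F = (6.9824, 14.3168) → (0.9408, 1.3376) − 0.04·(6.9824, 14.3168) = (0.661504, 0.764928)
Step 4: at (0.661504, 0.764928), ∇F = (4.733952, 8.310784) → (0.661504, 0.764928) − 0.04·(4.733952, 8.310784) = (0.47214592, 0.43249664)

(0.47214592, 0.43249664)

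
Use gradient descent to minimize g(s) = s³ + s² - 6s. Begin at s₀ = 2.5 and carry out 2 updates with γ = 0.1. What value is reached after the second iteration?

g′(s) = 3s² + 2s - 6
s₁ = 2.5 − 0.1·17.75 = 0.725
s₂ = 0.725 − 0.1·(-2.973125) = 1.0223125

1.0223125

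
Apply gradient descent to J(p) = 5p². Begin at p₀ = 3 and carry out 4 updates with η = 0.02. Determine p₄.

J′(p) = 10p
p₁ = 3 − 0.02·30 = 2.4
p₂ = 2.4 − 0.02·24 = 1.92
p₃ = 1.92 − 0.02·19.2 = 1.536
p₄ = 1.536 − 0.02·15.36 = 1.2288

1.2288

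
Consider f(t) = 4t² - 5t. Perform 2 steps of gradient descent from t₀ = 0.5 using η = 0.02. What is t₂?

f′(t) = 8t - 5
Step 1: f′(0.5) = -1; t₁ = 0.5 − 0.02·(-1) = 0.52
Step 2: f′(0.52) = -0.84; t₂ = 0.52 − 0.02·(-0.84) = 0.5368

0.5368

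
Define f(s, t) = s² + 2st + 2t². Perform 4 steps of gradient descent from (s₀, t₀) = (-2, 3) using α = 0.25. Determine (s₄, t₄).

∇f = (2s + 2t, 2s + 4t)
(s₁, t₁) = (-2, 3) − 0.25·(2, 8) = (-2.5, 1)
(s₂, t₂) = (-2.5, 1) − 0.25·(-3, -1) = (-1.75, 1.25)
(s₃, t₃) = (-1.75, 1.25) − 0.25·(-1, 1.5) = (-1.5, 0.875)
(s₄, t₄) = (-1.5, 0.875) − 0.25·(-1.25, 0.5) = (-1.1875, 0.75)

(-1.1875, 0.75)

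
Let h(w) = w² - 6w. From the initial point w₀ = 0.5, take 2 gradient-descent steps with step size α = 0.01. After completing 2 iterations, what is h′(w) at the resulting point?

-4.802

h′(w) = 2w - 6
w₁ = 0.5 − 0.01·(-5) = 0.55
w₂ = 0.55 − 0.01·(-4.9) = 0.599
h′(w) at (0.599) = -4.802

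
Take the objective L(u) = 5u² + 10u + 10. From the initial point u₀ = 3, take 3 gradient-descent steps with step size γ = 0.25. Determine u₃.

-14.5

L′(u) = 10u + 10
u₁ = 3 − 0.25·40 = -7
u₂ = -7 − 0.25·(-60) = 8
u₃ = 8 − 0.25·90 = -14.5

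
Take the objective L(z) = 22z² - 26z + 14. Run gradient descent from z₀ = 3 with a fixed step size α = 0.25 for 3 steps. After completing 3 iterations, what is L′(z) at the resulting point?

-106000

L′(z) = 44z - 26
Step 1: L′(3) = 106; z₁ = 3 − 0.25·106 = -23.5
Step 2: L′(-23.5) = -1060; z₂ = -23.5 − 0.25·(-1060) = 241.5
Step 3: L′(241.5) = 10600; z₃ = 241.5 − 0.25·10600 = -2408.5
L′(z) at (-2408.5) = -106000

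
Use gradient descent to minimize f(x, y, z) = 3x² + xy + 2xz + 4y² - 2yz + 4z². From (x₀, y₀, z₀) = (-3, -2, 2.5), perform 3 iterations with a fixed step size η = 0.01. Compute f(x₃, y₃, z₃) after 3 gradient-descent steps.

41.837056809945

∇f = (6x + y + 2z, x + 8y - 2z, 2x - 2y + 8z)
Step 1: at (-3, -2, 2.5), ∇f = (-15, -24, 18) → (-3, -2, 2.5) − 0.01·(-15, -24, 18) = (-2.85, -1.76, 2.32)
Step 2: at (-2.85, -1.76, 2.32), ∇f = (-14.22, -21.57, 16.38) → (-2.85, -1.76, 2.32) − 0.01·(-14.22, -21.57, 16.38) = (-2.7078, -1.5443, 2.1562)
Step 3: at (-2.7078, -1.5443, 2.1562), ∇f = (-13.4787, -19.3746, 14.9226) → (-2.7078, -1.5443, 2.1562) − 0.01·(-13.4787, -19.3746, 14.9226) = (-2.573013, -1.350554, 2.006974)
f(-2.573013, -1.350554, 2.006974) = 41.837056809945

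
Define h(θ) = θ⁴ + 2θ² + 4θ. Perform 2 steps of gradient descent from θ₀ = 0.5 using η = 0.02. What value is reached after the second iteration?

h′(θ) = 4θ³ + 4θ + 4
Step 1: h′(0.5) = 6.5; θ₁ = 0.5 − 0.02·6.5 = 0.37
Step 2: h′(0.37) = 5.682612; θ₂ = 0.37 − 0.02·5.682612 = 0.25634776

0.25634776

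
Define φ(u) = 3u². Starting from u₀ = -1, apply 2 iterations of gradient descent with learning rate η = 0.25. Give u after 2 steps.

-0.25

φ′(u) = 6u
u₁ = -1 − 0.25·(-6) = 0.5
u₂ = 0.5 − 0.25·3 = -0.25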